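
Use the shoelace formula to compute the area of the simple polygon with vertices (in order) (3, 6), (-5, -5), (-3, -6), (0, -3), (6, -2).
Area = 99/2

Shoelace formula: Area = (1/2) |Σ_i (x_i · y_{i+1} − x_{i+1} · y_i)| (indices mod n). Compute each cross term:
  (3)(-5) − (-5)(6) = 15
  (-5)(-6) − (-3)(-5) = 15
  (-3)(-3) − (0)(-6) = 9
  (0)(-2) − (6)(-3) = 18
  (6)(6) − (3)(-2) = 42
Sum = 99, so (signed) Area = 99/2 = 99/2, |Area| = 99/2.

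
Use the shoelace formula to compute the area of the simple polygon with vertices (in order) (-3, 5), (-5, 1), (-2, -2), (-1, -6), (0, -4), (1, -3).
Area = 24

Shoelace formula: Area = (1/2) |Σ_i (x_i · y_{i+1} − x_{i+1} · y_i)| (indices mod n). Compute each cross term:
  (-3)(1) − (-5)(5) = 22
  (-5)(-2) − (-2)(1) = 12
  (-2)(-6) − (-1)(-2) = 10
  (-1)(-4) − (0)(-6) = 4
  (0)(-3) − (1)(-4) = 4
  (1)(5) − (-3)(-3) = -4
Sum = 48, so (signed) Area = 48/2 = 24, |Area| = 24.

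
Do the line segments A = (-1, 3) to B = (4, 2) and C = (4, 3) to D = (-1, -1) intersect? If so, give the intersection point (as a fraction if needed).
Yes; intersection at (3, 11/5) (t = 4/5 on AB, s = 1/5 on CD)

Parametrize AB as A + t(B − A) = (-1 + 5 t, 3 + -1 t) and CD as C + s(D − C) = (4 + -5 s, 3 + -4 s). Solve the linear system for (t, s). Determinant = 25 ≠ 0, so a unique intersection of the containing lines exists. Solution: t = 4/5, s = 1/5 — both in [0, 1], so the segments cross. Intersection point: (3, 11/5).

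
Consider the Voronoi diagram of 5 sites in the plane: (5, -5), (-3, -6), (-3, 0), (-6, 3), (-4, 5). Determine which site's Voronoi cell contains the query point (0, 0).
Nearest site = (-3, 0)

The Voronoi cell of site s contains exactly those query points closer to s than to any other site. Compute squared distances from q = (0, 0) to each site:
  (-3 − 0)² + (0 − 0)² = 9
  (-4 − 0)² + (5 − 0)² = 41
  (-6 − 0)² + (3 − 0)² = 45
  (-3 − 0)² + (-6 − 0)² = 45
  (5 − 0)² + (-5 − 0)² = 50
Minimum is attained by (-3, 0), so q lies in its Voronoi cell.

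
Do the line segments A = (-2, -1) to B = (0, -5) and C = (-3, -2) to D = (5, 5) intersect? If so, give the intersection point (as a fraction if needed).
Yes; intersection at (-45/23, -25/23) (t = 1/46 on AB, s = 3/23 on CD)

Parametrize AB as A + t(B − A) = (-2 + 2 t, -1 + -4 t) and CD as C + s(D − C) = (-3 + 8 s, -2 + 7 s). Solve the linear system for (t, s). Determinant = -46 ≠ 0, so a unique intersection of the containing lines exists. Solution: t = 1/46, s = 3/23 — both in [0, 1], so the segments cross. Intersection point: (-45/23, -25/23).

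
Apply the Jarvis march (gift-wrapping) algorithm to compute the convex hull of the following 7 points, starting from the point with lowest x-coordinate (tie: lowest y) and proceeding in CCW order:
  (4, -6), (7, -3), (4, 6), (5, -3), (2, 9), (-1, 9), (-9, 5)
Hull (CCW) = [(-9, 5), (4, -6), (7, -3), (4, 6), (2, 9), (-1, 9)]

Jarvis march: at each step, from the current hull vertex p, select the next vertex q as the point such that every other point lies strictly to the left of (or on) the directed line p → q. (Equivalently: for every other point r, the cross product (q − p) × (r − p) ≥ 0.)
Starting point (lowest x, tie lowest y): (-9, 5). Wrap until returning to start. Resulting hull: (-9, 5), (4, -6), (7, -3), (4, 6), (2, 9), (-1, 9).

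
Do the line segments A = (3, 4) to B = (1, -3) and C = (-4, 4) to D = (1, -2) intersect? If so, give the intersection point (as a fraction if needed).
No (intersection of containing lines falls outside at least one segment)

Parametrize and solve: t = 42/47, s = 49/47. At least one of these is outside [0, 1], so the segments do not intersect.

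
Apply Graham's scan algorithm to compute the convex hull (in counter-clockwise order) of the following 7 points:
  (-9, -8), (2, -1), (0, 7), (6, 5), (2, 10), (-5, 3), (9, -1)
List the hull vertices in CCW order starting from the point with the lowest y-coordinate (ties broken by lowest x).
Hull (CCW) = [(-9, -8), (9, -1), (6, 5), (2, 10), (-5, 3)]

Graham scan procedure:
  1. Find the pivot p₀ = point with lowest y (tie → lowest x): (-9, -8).
  2. Sort the remaining points by polar angle around p₀.
  3. Walk through sorted points, maintaining a stack; pop the top while the last three entries make a non-left turn (cross product ≤ 0).
  4. Final stack is the convex hull in CCW order: (-9, -8), (9, -1), (6, 5), (2, 10), (-5, 3).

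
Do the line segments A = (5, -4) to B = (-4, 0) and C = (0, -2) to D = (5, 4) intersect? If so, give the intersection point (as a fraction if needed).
Yes; intersection at (5/37, -68/37) (t = 20/37 on AB, s = 1/37 on CD)

Parametrize AB as A + t(B − A) = (5 + -9 t, -4 + 4 t) and CD as C + s(D − C) = (0 + 5 s, -2 + 6 s). Solve the linear system for (t, s). Determinant = 74 ≠ 0, so a unique intersection of the containing lines exists. Solution: t = 20/37, s = 1/37 — both in [0, 1], so the segments cross. Intersection point: (5/37, -68/37).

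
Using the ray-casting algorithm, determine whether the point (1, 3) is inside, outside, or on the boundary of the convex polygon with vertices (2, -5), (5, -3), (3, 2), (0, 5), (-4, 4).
The point (1, 3) lies strictly inside the polygon

Cast a horizontal ray to the right from the query point and count how many polygon edges it crosses (each edge strictly once or zero times, handled with the usual half-open convention). 
Parity of crossings → odd ⇒ inside.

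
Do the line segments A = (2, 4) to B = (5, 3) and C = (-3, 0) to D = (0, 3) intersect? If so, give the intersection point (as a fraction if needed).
No (intersection of containing lines falls outside at least one segment)

Parametrize and solve: t = -1/4, s = 17/12. At least one of these is outside [0, 1], so the segments do not intersect.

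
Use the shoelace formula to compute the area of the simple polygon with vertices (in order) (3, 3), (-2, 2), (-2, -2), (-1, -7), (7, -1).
Area = 53

Shoelace formula: Area = (1/2) |Σ_i (x_i · y_{i+1} − x_{i+1} · y_i)| (indices mod n). Compute each cross term:
  (3)(2) − (-2)(3) = 12
  (-2)(-2) − (-2)(2) = 8
  (-2)(-7) − (-1)(-2) = 12
  (-1)(-1) − (7)(-7) = 50
  (7)(3) − (3)(-1) = 24
Sum = 106, so (signed) Area = 106/2 = 53, |Area| = 53.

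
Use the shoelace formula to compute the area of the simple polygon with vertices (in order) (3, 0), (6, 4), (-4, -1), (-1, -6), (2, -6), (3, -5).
Area = 43

Shoelace formula: Area = (1/2) |Σ_i (x_i · y_{i+1} − x_{i+1} · y_i)| (indices mod n). Compute each cross term:
  (3)(4) − (6)(0) = 12
  (6)(-1) − (-4)(4) = 10
  (-4)(-6) − (-1)(-1) = 23
  (-1)(-6) − (2)(-6) = 18
  (2)(-5) − (3)(-6) = 8
  (3)(0) − (3)(-5) = 15
Sum = 86, so (signed) Area = 86/2 = 43, |Area| = 43.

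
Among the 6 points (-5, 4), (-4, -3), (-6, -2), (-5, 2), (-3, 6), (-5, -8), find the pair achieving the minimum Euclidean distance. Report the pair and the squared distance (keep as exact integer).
Pair = ((-5, 4), (-5, 2)); squared distance = 4

Compute all C(6, 2) = 15 pairwise squared distances (x_i − x_j)² + (y_i − y_j)². The minimum is 4, attained by the pair ((-5, 4), (-5, 2)).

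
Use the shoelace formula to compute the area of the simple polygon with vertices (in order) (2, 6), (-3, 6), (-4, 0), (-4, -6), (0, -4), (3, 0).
Area = 62

Shoelace formula: Area = (1/2) |Σ_i (x_i · y_{i+1} − x_{i+1} · y_i)| (indices mod n). Compute each cross term:
  (2)(6) − (-3)(6) = 30
  (-3)(0) − (-4)(6) = 24
  (-4)(-6) − (-4)(0) = 24
  (-4)(-4) − (0)(-6) = 16
  (0)(0) − (3)(-4) = 12
  (3)(6) − (2)(0) = 18
Sum = 124, so (signed) Area = 124/2 = 62, |Area| = 62.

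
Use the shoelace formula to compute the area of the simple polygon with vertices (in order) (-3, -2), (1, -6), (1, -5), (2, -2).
Area = 19/2

Shoelace formula: Area = (1/2) |Σ_i (x_i · y_{i+1} − x_{i+1} · y_i)| (indices mod n). Compute each cross term:
  (-3)(-6) − (1)(-2) = 20
  (1)(-5) − (1)(-6) = 1
  (1)(-2) − (2)(-5) = 8
  (2)(-2) − (-3)(-2) = -10
Sum = 19, so (signed) Area = 19/2 = 19/2, |Area| = 19/2.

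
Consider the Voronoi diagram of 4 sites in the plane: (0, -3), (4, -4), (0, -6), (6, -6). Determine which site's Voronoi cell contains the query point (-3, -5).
Nearest site = (0, -6)

The Voronoi cell of site s contains exactly those query points closer to s than to any other site. Compute squared distances from q = (-3, -5) to each site:
  (0 − -3)² + (-6 − -5)² = 10
  (0 − -3)² + (-3 − -5)² = 13
  (4 − -3)² + (-4 − -5)² = 50
  (6 − -3)² + (-6 − -5)² = 82
Minimum is attained by (0, -6), so q lies in its Voronoi cell.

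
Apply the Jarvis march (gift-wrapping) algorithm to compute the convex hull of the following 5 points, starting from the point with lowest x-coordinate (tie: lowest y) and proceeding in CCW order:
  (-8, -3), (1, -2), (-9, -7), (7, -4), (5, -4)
Hull (CCW) = [(-9, -7), (7, -4), (1, -2), (-8, -3)]

Jarvis march: at each step, from the current hull vertex p, select the next vertex q as the point such that every other point lies strictly to the left of (or on) the directed line p → q. (Equivalently: for every other point r, the cross product (q − p) × (r − p) ≥ 0.)
Starting point (lowest x, tie lowest y): (-9, -7). Wrap until returning to start. Resulting hull: (-9, -7), (7, -4), (1, -2), (-8, -3).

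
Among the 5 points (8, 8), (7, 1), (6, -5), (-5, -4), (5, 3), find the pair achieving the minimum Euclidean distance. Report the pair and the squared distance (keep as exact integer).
Pair = ((7, 1), (5, 3)); squared distance = 8

Compute all C(5, 2) = 10 pairwise squared distances (x_i − x_j)² + (y_i − y_j)². The minimum is 8, attained by the pair ((7, 1), (5, 3)).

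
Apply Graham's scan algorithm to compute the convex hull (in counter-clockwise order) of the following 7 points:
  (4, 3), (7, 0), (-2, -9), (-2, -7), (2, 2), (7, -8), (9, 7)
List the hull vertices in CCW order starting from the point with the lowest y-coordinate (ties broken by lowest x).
Hull (CCW) = [(-2, -9), (7, -8), (9, 7), (2, 2), (-2, -7)]

Graham scan procedure:
  1. Find the pivot p₀ = point with lowest y (tie → lowest x): (-2, -9).
  2. Sort the remaining points by polar angle around p₀.
  3. Walk through sorted points, maintaining a stack; pop the top while the last three entries make a non-left turn (cross product ≤ 0).
  4. Final stack is the convex hull in CCW order: (-2, -9), (7, -8), (9, 7), (2, 2), (-2, -7).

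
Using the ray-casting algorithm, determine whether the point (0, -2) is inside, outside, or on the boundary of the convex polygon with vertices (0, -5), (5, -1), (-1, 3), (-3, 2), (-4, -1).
The point (0, -2) lies strictly inside the polygon

Cast a horizontal ray to the right from the query point and count how many polygon edges it crosses (each edge strictly once or zero times, handled with the usual half-open convention). 
Parity of crossings → odd ⇒ inside.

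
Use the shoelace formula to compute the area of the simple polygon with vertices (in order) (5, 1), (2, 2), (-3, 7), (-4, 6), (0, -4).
Area = 37

Shoelace formula: Area = (1/2) |Σ_i (x_i · y_{i+1} − x_{i+1} · y_i)| (indices mod n). Compute each cross term:
  (5)(2) − (2)(1) = 8
  (2)(7) − (-3)(2) = 20
  (-3)(6) − (-4)(7) = 10
  (-4)(-4) − (0)(6) = 16
  (0)(1) − (5)(-4) = 20
Sum = 74, so (signed) Area = 74/2 = 37, |Area| = 37.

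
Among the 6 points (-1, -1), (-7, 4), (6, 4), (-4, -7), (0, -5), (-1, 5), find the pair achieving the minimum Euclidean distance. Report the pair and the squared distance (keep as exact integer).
Pair = ((-1, -1), (0, -5)); squared distance = 17

Compute all C(6, 2) = 15 pairwise squared distances (x_i − x_j)² + (y_i − y_j)². The minimum is 17, attained by the pair ((-1, -1), (0, -5)).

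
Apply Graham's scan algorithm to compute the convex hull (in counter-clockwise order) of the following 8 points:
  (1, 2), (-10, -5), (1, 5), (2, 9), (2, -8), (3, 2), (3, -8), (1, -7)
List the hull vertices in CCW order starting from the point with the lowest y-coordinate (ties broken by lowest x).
Hull (CCW) = [(2, -8), (3, -8), (3, 2), (2, 9), (-10, -5)]

Graham scan procedure:
  1. Find the pivot p₀ = point with lowest y (tie → lowest x): (2, -8).
  2. Sort the remaining points by polar angle around p₀.
  3. Walk through sorted points, maintaining a stack; pop the top while the last three entries make a non-left turn (cross product ≤ 0).
  4. Final stack is the convex hull in CCW order: (2, -8), (3, -8), (3, 2), (2, 9), (-10, -5).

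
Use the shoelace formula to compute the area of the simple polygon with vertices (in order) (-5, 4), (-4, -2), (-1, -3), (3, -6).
Area = 33/2

Shoelace formula: Area = (1/2) |Σ_i (x_i · y_{i+1} − x_{i+1} · y_i)| (indices mod n). Compute each cross term:
  (-5)(-2) − (-4)(4) = 26
  (-4)(-3) − (-1)(-2) = 10
  (-1)(-6) − (3)(-3) = 15
  (3)(4) − (-5)(-6) = -18
Sum = 33, so (signed) Area = 33/2 = 33/2, |Area| = 33/2.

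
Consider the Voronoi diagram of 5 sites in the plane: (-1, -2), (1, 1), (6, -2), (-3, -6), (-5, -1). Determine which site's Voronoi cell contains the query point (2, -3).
Nearest site = (-1, -2)

The Voronoi cell of site s contains exactly those query points closer to s than to any other site. Compute squared distances from q = (2, -3) to each site:
  (-1 − 2)² + (-2 − -3)² = 10
  (1 − 2)² + (1 − -3)² = 17
  (6 − 2)² + (-2 − -3)² = 17
  (-3 − 2)² + (-6 − -3)² = 34
  (-5 − 2)² + (-1 − -3)² = 53
Minimum is attained by (-1, -2), so q lies in its Voronoi cell.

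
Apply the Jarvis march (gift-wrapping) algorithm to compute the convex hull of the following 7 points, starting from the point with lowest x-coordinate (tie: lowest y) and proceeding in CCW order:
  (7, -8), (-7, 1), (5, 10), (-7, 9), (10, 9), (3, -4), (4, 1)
Hull (CCW) = [(-7, 1), (7, -8), (10, 9), (5, 10), (-7, 9)]

Jarvis march: at each step, from the current hull vertex p, select the next vertex q as the point such that every other point lies strictly to the left of (or on) the directed line p → q. (Equivalently: for every other point r, the cross product (q − p) × (r − p) ≥ 0.)
Starting point (lowest x, tie lowest y): (-7, 1). Wrap until returning to start. Resulting hull: (-7, 1), (7, -8), (10, 9), (5, 10), (-7, 9).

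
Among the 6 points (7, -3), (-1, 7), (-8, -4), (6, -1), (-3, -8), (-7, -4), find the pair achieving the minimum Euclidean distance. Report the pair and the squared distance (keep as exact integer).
Pair = ((-8, -4), (-7, -4)); squared distance = 1

Compute all C(6, 2) = 15 pairwise squared distances (x_i − x_j)² + (y_i − y_j)². The minimum is 1, attained by the pair ((-8, -4), (-7, -4)).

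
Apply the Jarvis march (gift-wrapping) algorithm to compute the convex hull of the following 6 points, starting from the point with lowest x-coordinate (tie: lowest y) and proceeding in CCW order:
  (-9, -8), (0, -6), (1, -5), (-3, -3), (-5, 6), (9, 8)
Hull (CCW) = [(-9, -8), (0, -6), (1, -5), (9, 8), (-5, 6)]

Jarvis march: at each step, from the current hull vertex p, select the next vertex q as the point such that every other point lies strictly to the left of (or on) the directed line p → q. (Equivalently: for every other point r, the cross product (q − p) × (r − p) ≥ 0.)
Starting point (lowest x, tie lowest y): (-9, -8). Wrap until returning to start. Resulting hull: (-9, -8), (0, -6), (1, -5), (9, 8), (-5, 6).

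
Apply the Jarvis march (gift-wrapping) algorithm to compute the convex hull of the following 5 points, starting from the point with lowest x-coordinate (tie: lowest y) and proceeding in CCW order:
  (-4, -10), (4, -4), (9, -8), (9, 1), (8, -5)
Hull (CCW) = [(-4, -10), (9, -8), (9, 1)]

Jarvis march: at each step, from the current hull vertex p, select the next vertex q as the point such that every other point lies strictly to the left of (or on) the directed line p → q. (Equivalently: for every other point r, the cross product (q − p) × (r − p) ≥ 0.)
Starting point (lowest x, tie lowest y): (-4, -10). Wrap until returning to start. Resulting hull: (-4, -10), (9, -8), (9, 1).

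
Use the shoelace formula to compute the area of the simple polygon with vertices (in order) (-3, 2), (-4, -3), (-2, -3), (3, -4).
Area = 17

Shoelace formula: Area = (1/2) |Σ_i (x_i · y_{i+1} − x_{i+1} · y_i)| (indices mod n). Compute each cross term:
  (-3)(-3) − (-4)(2) = 17
  (-4)(-3) − (-2)(-3) = 6
  (-2)(-4) − (3)(-3) = 17
  (3)(2) − (-3)(-4) = -6
Sum = 34, so (signed) Area = 34/2 = 17, |Area| = 17.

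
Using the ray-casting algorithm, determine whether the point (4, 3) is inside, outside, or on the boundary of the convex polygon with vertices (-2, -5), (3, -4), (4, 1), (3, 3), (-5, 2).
The point (4, 3) lies strictly outside the polygon

Cast a horizontal ray to the right from the query point and count how many polygon edges it crosses (each edge strictly once or zero times, handled with the usual half-open convention). 
Parity of crossings → even ⇒ outside.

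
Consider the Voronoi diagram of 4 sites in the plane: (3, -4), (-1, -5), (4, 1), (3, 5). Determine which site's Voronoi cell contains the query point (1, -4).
Nearest site = (3, -4)

The Voronoi cell of site s contains exactly those query points closer to s than to any other site. Compute squared distances from q = (1, -4) to each site:
  (3 − 1)² + (-4 − -4)² = 4
  (-1 − 1)² + (-5 − -4)² = 5
  (4 − 1)² + (1 − -4)² = 34
  (3 − 1)² + (5 − -4)² = 85
Minimum is attained by (3, -4), so q lies in its Voronoi cell.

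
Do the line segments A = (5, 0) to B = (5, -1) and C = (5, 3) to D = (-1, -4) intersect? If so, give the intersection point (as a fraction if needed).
No (intersection of containing lines falls outside at least one segment)

Parametrize and solve: t = -3, s = 0. At least one of these is outside [0, 1], so the segments do not intersect.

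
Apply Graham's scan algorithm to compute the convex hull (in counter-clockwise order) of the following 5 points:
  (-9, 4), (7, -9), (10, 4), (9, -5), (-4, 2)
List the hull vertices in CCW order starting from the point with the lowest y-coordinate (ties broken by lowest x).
Hull (CCW) = [(7, -9), (9, -5), (10, 4), (-9, 4)]

Graham scan procedure:
  1. Find the pivot p₀ = point with lowest y (tie → lowest x): (7, -9).
  2. Sort the remaining points by polar angle around p₀.
  3. Walk through sorted points, maintaining a stack; pop the top while the last three entries make a non-left turn (cross product ≤ 0).
  4. Final stack is the convex hull in CCW order: (7, -9), (9, -5), (10, 4), (-9, 4).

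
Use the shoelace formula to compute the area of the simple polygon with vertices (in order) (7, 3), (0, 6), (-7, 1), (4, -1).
Area = 53

Shoelace formula: Area = (1/2) |Σ_i (x_i · y_{i+1} − x_{i+1} · y_i)| (indices mod n). Compute each cross term:
  (7)(6) − (0)(3) = 42
  (0)(1) − (-7)(6) = 42
  (-7)(-1) − (4)(1) = 3
  (4)(3) − (7)(-1) = 19
Sum = 106, so (signed) Area = 106/2 = 53, |Area| = 53.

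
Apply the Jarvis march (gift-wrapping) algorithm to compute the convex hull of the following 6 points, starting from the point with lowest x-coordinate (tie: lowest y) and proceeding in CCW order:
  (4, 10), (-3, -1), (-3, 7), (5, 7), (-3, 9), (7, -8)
Hull (CCW) = [(-3, -1), (7, -8), (5, 7), (4, 10), (-3, 9)]

Jarvis march: at each step, from the current hull vertex p, select the next vertex q as the point such that every other point lies strictly to the left of (or on) the directed line p → q. (Equivalently: for every other point r, the cross product (q − p) × (r − p) ≥ 0.)
Starting point (lowest x, tie lowest y): (-3, -1). Wrap until returning to start. Resulting hull: (-3, -1), (7, -8), (5, 7), (4, 10), (-3, 9).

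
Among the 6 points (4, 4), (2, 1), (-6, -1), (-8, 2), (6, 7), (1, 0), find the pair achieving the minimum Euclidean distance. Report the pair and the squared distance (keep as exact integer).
Pair = ((2, 1), (1, 0)); squared distance = 2

Compute all C(6, 2) = 15 pairwise squared distances (x_i − x_j)² + (y_i − y_j)². The minimum is 2, attained by the pair ((2, 1), (1, 0)).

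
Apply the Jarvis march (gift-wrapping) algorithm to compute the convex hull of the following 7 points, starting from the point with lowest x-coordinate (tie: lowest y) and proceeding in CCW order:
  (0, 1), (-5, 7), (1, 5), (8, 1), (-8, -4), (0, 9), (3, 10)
Hull (CCW) = [(-8, -4), (8, 1), (3, 10), (0, 9), (-5, 7)]

Jarvis march: at each step, from the current hull vertex p, select the next vertex q as the point such that every other point lies strictly to the left of (or on) the directed line p → q. (Equivalently: for every other point r, the cross product (q − p) × (r − p) ≥ 0.)
Starting point (lowest x, tie lowest y): (-8, -4). Wrap until returning to start. Resulting hull: (-8, -4), (8, 1), (3, 10), (0, 9), (-5, 7).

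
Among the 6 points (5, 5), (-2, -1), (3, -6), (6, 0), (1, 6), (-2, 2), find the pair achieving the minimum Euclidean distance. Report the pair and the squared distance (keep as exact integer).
Pair = ((-2, -1), (-2, 2)); squared distance = 9

Compute all C(6, 2) = 15 pairwise squared distances (x_i − x_j)² + (y_i − y_j)². The minimum is 9, attained by the pair ((-2, -1), (-2, 2)).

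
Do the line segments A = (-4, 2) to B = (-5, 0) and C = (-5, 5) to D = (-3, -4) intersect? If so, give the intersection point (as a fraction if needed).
Yes; intersection at (-55/13, 20/13) (t = 3/13 on AB, s = 5/13 on CD)

Parametrize AB as A + t(B − A) = (-4 + -1 t, 2 + -2 t) and CD as C + s(D − C) = (-5 + 2 s, 5 + -9 s). Solve the linear system for (t, s). Determinant = -13 ≠ 0, so a unique intersection of the containing lines exists. Solution: t = 3/13, s = 5/13 — both in [0, 1], so the segments cross. Intersection point: (-55/13, 20/13).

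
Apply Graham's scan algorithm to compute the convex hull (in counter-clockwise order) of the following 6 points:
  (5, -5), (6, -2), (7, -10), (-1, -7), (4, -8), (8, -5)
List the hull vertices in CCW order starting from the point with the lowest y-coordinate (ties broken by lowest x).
Hull (CCW) = [(7, -10), (8, -5), (6, -2), (-1, -7)]

Graham scan procedure:
  1. Find the pivot p₀ = point with lowest y (tie → lowest x): (7, -10).
  2. Sort the remaining points by polar angle around p₀.
  3. Walk through sorted points, maintaining a stack; pop the top while the last three entries make a non-left turn (cross product ≤ 0).
  4. Final stack is the convex hull in CCW order: (7, -10), (8, -5), (6, -2), (-1, -7).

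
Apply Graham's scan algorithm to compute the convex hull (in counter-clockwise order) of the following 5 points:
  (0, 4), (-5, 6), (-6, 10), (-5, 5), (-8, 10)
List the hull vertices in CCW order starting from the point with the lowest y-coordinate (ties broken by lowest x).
Hull (CCW) = [(0, 4), (-6, 10), (-8, 10), (-5, 5)]

Graham scan procedure:
  1. Find the pivot p₀ = point with lowest y (tie → lowest x): (0, 4).
  2. Sort the remaining points by polar angle around p₀.
  3. Walk through sorted points, maintaining a stack; pop the top while the last three entries make a non-left turn (cross product ≤ 0).
  4. Final stack is the convex hull in CCW order: (0, 4), (-6, 10), (-8, 10), (-5, 5).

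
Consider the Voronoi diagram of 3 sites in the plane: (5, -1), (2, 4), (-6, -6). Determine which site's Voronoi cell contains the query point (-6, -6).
Nearest site = (-6, -6)

The Voronoi cell of site s contains exactly those query points closer to s than to any other site. Compute squared distances from q = (-6, -6) to each site:
  (-6 − -6)² + (-6 − -6)² = 0
  (5 − -6)² + (-1 − -6)² = 146
  (2 − -6)² + (4 − -6)² = 164
Minimum is attained by (-6, -6), so q lies in its Voronoi cell.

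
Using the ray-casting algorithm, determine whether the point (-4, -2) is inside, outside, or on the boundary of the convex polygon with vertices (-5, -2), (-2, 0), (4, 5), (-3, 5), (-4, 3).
The point (-4, -2) lies strictly outside the polygon

Cast a horizontal ray to the right from the query point and count how many polygon edges it crosses (each edge strictly once or zero times, handled with the usual half-open convention). 
Parity of crossings → even ⇒ outside.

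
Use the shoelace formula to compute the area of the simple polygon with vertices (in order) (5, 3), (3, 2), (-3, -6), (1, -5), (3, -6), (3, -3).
Area = 26

Shoelace formula: Area = (1/2) |Σ_i (x_i · y_{i+1} − x_{i+1} · y_i)| (indices mod n). Compute each cross term:
  (5)(2) − (3)(3) = 1
  (3)(-6) − (-3)(2) = -12
  (-3)(-5) − (1)(-6) = 21
  (1)(-6) − (3)(-5) = 9
  (3)(-3) − (3)(-6) = 9
  (3)(3) − (5)(-3) = 24
Sum = 52, so (signed) Area = 52/2 = 26, |Area| = 26.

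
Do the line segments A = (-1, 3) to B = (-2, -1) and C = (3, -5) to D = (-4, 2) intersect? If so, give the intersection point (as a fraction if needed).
Yes; intersection at (-9/5, -1/5) (t = 4/5 on AB, s = 24/35 on CD)

Parametrize AB as A + t(B − A) = (-1 + -1 t, 3 + -4 t) and CD as C + s(D − C) = (3 + -7 s, -5 + 7 s). Solve the linear system for (t, s). Determinant = 35 ≠ 0, so a unique intersection of the containing lines exists. Solution: t = 4/5, s = 24/35 — both in [0, 1], so the segments cross. Intersection point: (-9/5, -1/5).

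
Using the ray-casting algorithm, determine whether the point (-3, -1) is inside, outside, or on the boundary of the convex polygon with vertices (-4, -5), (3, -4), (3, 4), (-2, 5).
The point (-3, -1) lies strictly inside the polygon

Cast a horizontal ray to the right from the query point and count how many polygon edges it crosses (each edge strictly once or zero times, handled with the usual half-open convention). 
Parity of crossings → odd ⇒ inside.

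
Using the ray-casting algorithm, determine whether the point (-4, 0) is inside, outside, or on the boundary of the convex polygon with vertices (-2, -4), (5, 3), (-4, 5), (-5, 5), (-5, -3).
The point (-4, 0) lies strictly inside the polygon

Cast a horizontal ray to the right from the query point and count how many polygon edges it crosses (each edge strictly once or zero times, handled with the usual half-open convention). 
Parity of crossings → odd ⇒ inside.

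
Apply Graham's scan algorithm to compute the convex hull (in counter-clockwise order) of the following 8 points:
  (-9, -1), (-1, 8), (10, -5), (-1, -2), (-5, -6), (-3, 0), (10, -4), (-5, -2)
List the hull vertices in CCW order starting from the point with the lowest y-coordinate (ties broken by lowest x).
Hull (CCW) = [(-5, -6), (10, -5), (10, -4), (-1, 8), (-9, -1)]

Graham scan procedure:
  1. Find the pivot p₀ = point with lowest y (tie → lowest x): (-5, -6).
  2. Sort the remaining points by polar angle around p₀.
  3. Walk through sorted points, maintaining a stack; pop the top while the last three entries make a non-left turn (cross product ≤ 0).
  4. Final stack is the convex hull in CCW order: (-5, -6), (10, -5), (10, -4), (-1, 8), (-9, -1).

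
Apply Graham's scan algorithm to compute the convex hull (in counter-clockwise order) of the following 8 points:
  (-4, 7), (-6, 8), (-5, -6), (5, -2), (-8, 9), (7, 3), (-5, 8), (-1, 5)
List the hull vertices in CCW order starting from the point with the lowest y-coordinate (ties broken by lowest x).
Hull (CCW) = [(-5, -6), (5, -2), (7, 3), (-5, 8), (-8, 9)]

Graham scan procedure:
  1. Find the pivot p₀ = point with lowest y (tie → lowest x): (-5, -6).
  2. Sort the remaining points by polar angle around p₀.
  3. Walk through sorted points, maintaining a stack; pop the top while the last three entries make a non-left turn (cross product ≤ 0).
  4. Final stack is the convex hull in CCW order: (-5, -6), (5, -2), (7, 3), (-5, 8), (-8, 9).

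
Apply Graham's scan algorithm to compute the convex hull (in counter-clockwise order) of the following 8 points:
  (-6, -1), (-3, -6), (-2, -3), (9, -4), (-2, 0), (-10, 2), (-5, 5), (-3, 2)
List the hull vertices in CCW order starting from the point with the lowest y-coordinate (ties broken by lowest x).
Hull (CCW) = [(-3, -6), (9, -4), (-5, 5), (-10, 2)]

Graham scan procedure:
  1. Find the pivot p₀ = point with lowest y (tie → lowest x): (-3, -6).
  2. Sort the remaining points by polar angle around p₀.
  3. Walk through sorted points, maintaining a stack; pop the top while the last three entries make a non-left turn (cross product ≤ 0).
  4. Final stack is the convex hull in CCW order: (-3, -6), (9, -4), (-5, 5), (-10, 2).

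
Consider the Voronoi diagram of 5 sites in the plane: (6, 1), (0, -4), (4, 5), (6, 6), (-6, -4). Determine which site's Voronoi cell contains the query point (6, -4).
Nearest site = (6, 1)

The Voronoi cell of site s contains exactly those query points closer to s than to any other site. Compute squared distances from q = (6, -4) to each site:
  (6 − 6)² + (1 − -4)² = 25
  (0 − 6)² + (-4 − -4)² = 36
  (4 − 6)² + (5 − -4)² = 85
  (6 − 6)² + (6 − -4)² = 100
  (-6 − 6)² + (-4 − -4)² = 144
Minimum is attained by (6, 1), so q lies in its Voronoi cell.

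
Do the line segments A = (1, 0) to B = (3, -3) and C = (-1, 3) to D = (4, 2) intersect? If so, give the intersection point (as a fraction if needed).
No (intersection of containing lines falls outside at least one segment)

Parametrize and solve: t = -1, s = 0. At least one of these is outside [0, 1], so the segments do not intersect.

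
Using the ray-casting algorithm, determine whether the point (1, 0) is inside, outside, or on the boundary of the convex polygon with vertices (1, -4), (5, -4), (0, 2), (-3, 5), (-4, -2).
The point (1, 0) lies strictly inside the polygon

Cast a horizontal ray to the right from the query point and count how many polygon edges it crosses (each edge strictly once or zero times, handled with the usual half-open convention). 
Parity of crossings → odd ⇒ inside.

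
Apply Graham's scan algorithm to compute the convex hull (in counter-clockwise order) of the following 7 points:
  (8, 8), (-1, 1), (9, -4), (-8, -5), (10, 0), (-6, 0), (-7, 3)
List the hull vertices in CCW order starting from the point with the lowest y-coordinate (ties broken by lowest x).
Hull (CCW) = [(-8, -5), (9, -4), (10, 0), (8, 8), (-7, 3)]

Graham scan procedure:
  1. Find the pivot p₀ = point with lowest y (tie → lowest x): (-8, -5).
  2. Sort the remaining points by polar angle around p₀.
  3. Walk through sorted points, maintaining a stack; pop the top while the last three entries make a non-left turn (cross product ≤ 0).
  4. Final stack is the convex hull in CCW order: (-8, -5), (9, -4), (10, 0), (8, 8), (-7, 3).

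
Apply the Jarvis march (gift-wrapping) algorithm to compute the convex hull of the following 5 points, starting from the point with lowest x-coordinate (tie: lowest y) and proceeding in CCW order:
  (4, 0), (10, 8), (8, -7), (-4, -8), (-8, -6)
Hull (CCW) = [(-8, -6), (-4, -8), (8, -7), (10, 8)]

Jarvis march: at each step, from the current hull vertex p, select the next vertex q as the point such that every other point lies strictly to the left of (or on) the directed line p → q. (Equivalently: for every other point r, the cross product (q − p) × (r − p) ≥ 0.)
Starting point (lowest x, tie lowest y): (-8, -6). Wrap until returning to start. Resulting hull: (-8, -6), (-4, -8), (8, -7), (10, 8).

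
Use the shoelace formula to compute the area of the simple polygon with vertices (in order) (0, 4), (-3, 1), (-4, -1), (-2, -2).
Area = 17/2

Shoelace formula: Area = (1/2) |Σ_i (x_i · y_{i+1} − x_{i+1} · y_i)| (indices mod n). Compute each cross term:
  (0)(1) − (-3)(4) = 12
  (-3)(-1) − (-4)(1) = 7
  (-4)(-2) − (-2)(-1) = 6
  (-2)(4) − (0)(-2) = -8
Sum = 17, so (signed) Area = 17/2 = 17/2, |Area| = 17/2.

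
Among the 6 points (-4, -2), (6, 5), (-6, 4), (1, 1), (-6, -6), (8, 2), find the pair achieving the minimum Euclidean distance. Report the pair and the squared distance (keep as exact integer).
Pair = ((6, 5), (8, 2)); squared distance = 13

Compute all C(6, 2) = 15 pairwise squared distances (x_i − x_j)² + (y_i − y_j)². The minimum is 13, attained by the pair ((6, 5), (8, 2)).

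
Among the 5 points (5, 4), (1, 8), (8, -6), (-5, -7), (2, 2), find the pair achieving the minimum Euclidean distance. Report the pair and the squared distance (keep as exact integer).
Pair = ((5, 4), (2, 2)); squared distance = 13

Compute all C(5, 2) = 10 pairwise squared distances (x_i − x_j)² + (y_i − y_j)². The minimum is 13, attained by the pair ((5, 4), (2, 2)).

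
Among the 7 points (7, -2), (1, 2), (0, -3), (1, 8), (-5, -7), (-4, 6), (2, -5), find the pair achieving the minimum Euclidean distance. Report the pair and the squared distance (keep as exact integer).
Pair = ((0, -3), (2, -5)); squared distance = 8

Compute all C(7, 2) = 21 pairwise squared distances (x_i − x_j)² + (y_i − y_j)². The minimum is 8, attained by the pair ((0, -3), (2, -5)).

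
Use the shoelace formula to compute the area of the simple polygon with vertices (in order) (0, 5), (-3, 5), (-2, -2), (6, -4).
Area = 81/2

Shoelace formula: Area = (1/2) |Σ_i (x_i · y_{i+1} − x_{i+1} · y_i)| (indices mod n). Compute each cross term:
  (0)(5) − (-3)(5) = 15
  (-3)(-2) − (-2)(5) = 16
  (-2)(-4) − (6)(-2) = 20
  (6)(5) − (0)(-4) = 30
Sum = 81, so (signed) Area = 81/2 = 81/2, |Area| = 81/2.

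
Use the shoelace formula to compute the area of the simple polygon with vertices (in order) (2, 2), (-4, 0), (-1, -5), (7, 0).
Area = 77/2

Shoelace formula: Area = (1/2) |Σ_i (x_i · y_{i+1} − x_{i+1} · y_i)| (indices mod n). Compute each cross term:
  (2)(0) − (-4)(2) = 8
  (-4)(-5) − (-1)(0) = 20
  (-1)(0) − (7)(-5) = 35
  (7)(2) − (2)(0) = 14
Sum = 77, so (signed) Area = 77/2 = 77/2, |Area| = 77/2.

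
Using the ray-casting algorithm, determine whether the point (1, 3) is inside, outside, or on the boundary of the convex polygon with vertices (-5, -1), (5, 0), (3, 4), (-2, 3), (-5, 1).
The point (1, 3) lies strictly inside the polygon

Cast a horizontal ray to the right from the query point and count how many polygon edges it crosses (each edge strictly once or zero times, handled with the usual half-open convention). 
Parity of crossings → odd ⇒ inside.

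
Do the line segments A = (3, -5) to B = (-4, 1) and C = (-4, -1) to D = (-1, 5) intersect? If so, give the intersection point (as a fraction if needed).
Yes; intersection at (-33/10, 2/5) (t = 9/10 on AB, s = 7/30 on CD)

Parametrize AB as A + t(B − A) = (3 + -7 t, -5 + 6 t) and CD as C + s(D − C) = (-4 + 3 s, -1 + 6 s). Solve the linear system for (t, s). Determinant = 60 ≠ 0, so a unique intersection of the containing lines exists. Solution: t = 9/10, s = 7/30 — both in [0, 1], so the segments cross. Intersection point: (-33/10, 2/5).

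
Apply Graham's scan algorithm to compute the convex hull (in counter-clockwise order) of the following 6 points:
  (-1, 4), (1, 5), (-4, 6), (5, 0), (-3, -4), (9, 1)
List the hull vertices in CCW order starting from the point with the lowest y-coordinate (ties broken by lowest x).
Hull (CCW) = [(-3, -4), (9, 1), (1, 5), (-4, 6)]

Graham scan procedure:
  1. Find the pivot p₀ = point with lowest y (tie → lowest x): (-3, -4).
  2. Sort the remaining points by polar angle around p₀.
  3. Walk through sorted points, maintaining a stack; pop the top while the last three entries make a non-left turn (cross product ≤ 0).
  4. Final stack is the convex hull in CCW order: (-3, -4), (9, 1), (1, 5), (-4, 6).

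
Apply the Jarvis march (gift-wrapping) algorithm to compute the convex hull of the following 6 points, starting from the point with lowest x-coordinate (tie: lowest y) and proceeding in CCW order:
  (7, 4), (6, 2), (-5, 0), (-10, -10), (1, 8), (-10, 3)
Hull (CCW) = [(-10, -10), (6, 2), (7, 4), (1, 8), (-10, 3)]

Jarvis march: at each step, from the current hull vertex p, select the next vertex q as the point such that every other point lies strictly to the left of (or on) the directed line p → q. (Equivalently: for every other point r, the cross product (q − p) × (r − p) ≥ 0.)
Starting point (lowest x, tie lowest y): (-10, -10). Wrap until returning to start. Resulting hull: (-10, -10), (6, 2), (7, 4), (1, 8), (-10, 3).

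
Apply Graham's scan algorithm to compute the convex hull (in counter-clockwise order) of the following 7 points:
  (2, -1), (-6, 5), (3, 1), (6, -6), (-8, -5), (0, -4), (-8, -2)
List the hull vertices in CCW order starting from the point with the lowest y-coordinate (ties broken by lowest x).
Hull (CCW) = [(6, -6), (3, 1), (-6, 5), (-8, -2), (-8, -5)]

Graham scan procedure:
  1. Find the pivot p₀ = point with lowest y (tie → lowest x): (6, -6).
  2. Sort the remaining points by polar angle around p₀.
  3. Walk through sorted points, maintaining a stack; pop the top while the last three entries make a non-left turn (cross product ≤ 0).
  4. Final stack is the convex hull in CCW order: (6, -6), (3, 1), (-6, 5), (-8, -2), (-8, -5).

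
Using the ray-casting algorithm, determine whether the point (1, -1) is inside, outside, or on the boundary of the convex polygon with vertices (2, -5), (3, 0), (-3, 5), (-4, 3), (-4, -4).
The point (1, -1) lies strictly inside the polygon

Cast a horizontal ray to the right from the query point and count how many polygon edges it crosses (each edge strictly once or zero times, handled with the usual half-open convention). 
Parity of crossings → odd ⇒ inside.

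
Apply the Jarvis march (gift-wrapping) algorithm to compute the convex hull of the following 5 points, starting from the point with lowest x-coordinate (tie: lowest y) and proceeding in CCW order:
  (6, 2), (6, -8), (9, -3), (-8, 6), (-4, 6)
Hull (CCW) = [(-8, 6), (6, -8), (9, -3), (6, 2), (-4, 6)]

Jarvis march: at each step, from the current hull vertex p, select the next vertex q as the point such that every other point lies strictly to the left of (or on) the directed line p → q. (Equivalently: for every other point r, the cross product (q − p) × (r − p) ≥ 0.)
Starting point (lowest x, tie lowest y): (-8, 6). Wrap until returning to start. Resulting hull: (-8, 6), (6, -8), (9, -3), (6, 2), (-4, 6).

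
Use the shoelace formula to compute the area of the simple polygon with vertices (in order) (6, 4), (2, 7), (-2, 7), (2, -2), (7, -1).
Area = 49

Shoelace formula: Area = (1/2) |Σ_i (x_i · y_{i+1} − x_{i+1} · y_i)| (indices mod n). Compute each cross term:
  (6)(7) − (2)(4) = 34
  (2)(7) − (-2)(7) = 28
  (-2)(-2) − (2)(7) = -10
  (2)(-1) − (7)(-2) = 12
  (7)(4) − (6)(-1) = 34
Sum = 98, so (signed) Area = 98/2 = 49, |Area| = 49.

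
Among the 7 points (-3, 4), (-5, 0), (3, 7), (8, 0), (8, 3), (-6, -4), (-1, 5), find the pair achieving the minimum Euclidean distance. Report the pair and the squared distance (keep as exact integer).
Pair = ((-3, 4), (-1, 5)); squared distance = 5

Compute all C(7, 2) = 21 pairwise squared distances (x_i − x_j)² + (y_i − y_j)². The minimum is 5, attained by the pair ((-3, 4), (-1, 5)).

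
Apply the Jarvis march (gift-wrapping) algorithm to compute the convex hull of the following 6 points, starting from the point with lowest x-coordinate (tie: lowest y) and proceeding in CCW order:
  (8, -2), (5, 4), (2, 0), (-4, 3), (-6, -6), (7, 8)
Hull (CCW) = [(-6, -6), (8, -2), (7, 8), (-4, 3)]

Jarvis march: at each step, from the current hull vertex p, select the next vertex q as the point such that every other point lies strictly to the left of (or on) the directed line p → q. (Equivalently: for every other point r, the cross product (q − p) × (r − p) ≥ 0.)
Starting point (lowest x, tie lowest y): (-6, -6). Wrap until returning to start. Resulting hull: (-6, -6), (8, -2), (7, 8), (-4, 3).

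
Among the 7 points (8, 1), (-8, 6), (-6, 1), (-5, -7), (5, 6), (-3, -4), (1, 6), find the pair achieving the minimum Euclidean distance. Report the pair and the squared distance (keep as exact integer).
Pair = ((-5, -7), (-3, -4)); squared distance = 13

Compute all C(7, 2) = 21 pairwise squared distances (x_i − x_j)² + (y_i − y_j)². The minimum is 13, attained by the pair ((-5, -7), (-3, -4)).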